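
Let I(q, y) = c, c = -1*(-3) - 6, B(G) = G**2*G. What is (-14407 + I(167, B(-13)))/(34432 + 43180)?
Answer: -7205/38806 ≈ -0.18567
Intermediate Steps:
B(G) = G**3
c = -3 (c = 3 - 6 = -3)
I(q, y) = -3
(-14407 + I(167, B(-13)))/(34432 + 43180) = (-14407 - 3)/(34432 + 43180) = -14410/77612 = -14410*1/77612 = -7205/38806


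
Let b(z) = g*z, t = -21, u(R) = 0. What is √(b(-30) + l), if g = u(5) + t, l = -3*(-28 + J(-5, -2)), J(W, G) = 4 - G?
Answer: 2*√174 ≈ 26.382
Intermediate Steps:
l = 66 (l = -3*(-28 + (4 - 1*(-2))) = -3*(-28 + (4 + 2)) = -3*(-28 + 6) = -3*(-22) = 66)
g = -21 (g = 0 - 21 = -21)
b(z) = -21*z
√(b(-30) + l) = √(-21*(-30) + 66) = √(630 + 66) = √696 = 2*√174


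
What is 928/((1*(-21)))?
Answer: -928/21 ≈ -44.190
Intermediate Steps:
928/((1*(-21))) = 928/(-21) = 928*(-1/21) = -928/21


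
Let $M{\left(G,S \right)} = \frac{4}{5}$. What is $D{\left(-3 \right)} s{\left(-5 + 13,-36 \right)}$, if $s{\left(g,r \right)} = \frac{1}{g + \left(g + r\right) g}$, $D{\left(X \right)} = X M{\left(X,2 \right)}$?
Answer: $\frac{1}{90} \approx 0.011111$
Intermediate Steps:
$M{\left(G,S \right)} = \frac{4}{5}$ ($M{\left(G,S \right)} = 4 \cdot \frac{1}{5} = \frac{4}{5}$)
$D{\left(X \right)} = \frac{4 X}{5}$ ($D{\left(X \right)} = X \frac{4}{5} = \frac{4 X}{5}$)
$s{\left(g,r \right)} = \frac{1}{g + g \left(g + r\right)}$
$D{\left(-3 \right)} s{\left(-5 + 13,-36 \right)} = \frac{4}{5} \left(-3\right) \frac{1}{\left(-5 + 13\right) \left(1 + \left(-5 + 13\right) - 36\right)} = - \frac{12 \frac{1}{8 \left(1 + 8 - 36\right)}}{5} = - \frac{12 \frac{1}{8 \left(-27\right)}}{5} = - \frac{12 \cdot \frac{1}{8} \left(- \frac{1}{27}\right)}{5} = \left(- \frac{12}{5}\right) \left(- \frac{1}{216}\right) = \frac{1}{90}$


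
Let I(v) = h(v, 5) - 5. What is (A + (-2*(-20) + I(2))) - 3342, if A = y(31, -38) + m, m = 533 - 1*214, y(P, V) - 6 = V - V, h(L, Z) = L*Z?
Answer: -2972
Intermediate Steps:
y(P, V) = 6 (y(P, V) = 6 + (V - V) = 6 + 0 = 6)
m = 319 (m = 533 - 214 = 319)
I(v) = -5 + 5*v (I(v) = v*5 - 5 = 5*v - 5 = -5 + 5*v)
A = 325 (A = 6 + 319 = 325)
(A + (-2*(-20) + I(2))) - 3342 = (325 + (-2*(-20) + (-5 + 5*2))) - 3342 = (325 + (40 + (-5 + 10))) - 3342 = (325 + (40 + 5)) - 3342 = (325 + 45) - 3342 = 370 - 3342 = -2972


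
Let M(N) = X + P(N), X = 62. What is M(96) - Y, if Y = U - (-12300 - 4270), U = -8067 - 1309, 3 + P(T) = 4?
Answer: -7131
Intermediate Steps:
P(T) = 1 (P(T) = -3 + 4 = 1)
U = -9376
Y = 7194 (Y = -9376 - (-12300 - 4270) = -9376 - 1*(-16570) = -9376 + 16570 = 7194)
M(N) = 63 (M(N) = 62 + 1 = 63)
M(96) - Y = 63 - 1*7194 = 63 - 7194 = -7131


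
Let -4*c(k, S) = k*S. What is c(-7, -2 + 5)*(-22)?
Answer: -231/2 ≈ -115.50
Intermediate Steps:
c(k, S) = -S*k/4 (c(k, S) = -k*S/4 = -S*k/4)
c(-7, -2 + 5)*(-22) = -¼*(-2 + 5)*(-7)*(-22) = -¼*3*(-7)*(-22) = (21/4)*(-22) = -231/2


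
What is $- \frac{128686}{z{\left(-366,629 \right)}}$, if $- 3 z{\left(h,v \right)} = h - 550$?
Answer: $- \frac{193029}{458} \approx -421.46$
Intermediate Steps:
$z{\left(h,v \right)} = \frac{550}{3} - \frac{h}{3}$ ($z{\left(h,v \right)} = - \frac{h - 550}{3} = - \frac{-550 + h}{3} = \frac{550}{3} - \frac{h}{3}$)
$- \frac{128686}{z{\left(-366,629 \right)}} = - \frac{128686}{\frac{550}{3} - -122} = - \frac{128686}{\frac{550}{3} + 122} = - \frac{128686}{\frac{916}{3}} = \left(-128686\right) \frac{3}{916} = - \frac{193029}{458}$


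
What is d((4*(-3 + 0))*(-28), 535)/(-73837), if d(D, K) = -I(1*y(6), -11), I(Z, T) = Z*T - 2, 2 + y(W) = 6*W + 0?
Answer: -8/1571 ≈ -0.0050923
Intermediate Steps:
y(W) = -2 + 6*W (y(W) = -2 + (6*W + 0) = -2 + 6*W)
I(Z, T) = -2 + T*Z (I(Z, T) = T*Z - 2 = -2 + T*Z)
d(D, K) = 376 (d(D, K) = -(-2 - 11*(-2 + 6*6)) = -(-2 - 11*(-2 + 36)) = -(-2 - 11*34) = -(-2 - 374) = -1*(-376) = 376)
d((4*(-3 + 0))*(-28), 535)/(-73837) = 376/(-73837) = 376*(-1/73837) = -8/1571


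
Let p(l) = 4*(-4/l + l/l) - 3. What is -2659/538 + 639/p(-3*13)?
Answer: 13261253/29590 ≈ 448.17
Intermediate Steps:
p(l) = 1 - 16/l (p(l) = 4*(-4/l + 1) - 3 = 4*(1 - 4/l) - 3 = (4 - 16/l) - 3 = 1 - 16/l)
-2659/538 + 639/p(-3*13) = -2659/538 + 639/(((-16 - 3*13)/((-3*13)))) = -2659*1/538 + 639/(((-16 - 39)/(-39))) = -2659/538 + 639/((-1/39*(-55))) = -2659/538 + 639/(55/39) = -2659/538 + 639*(39/55) = -2659/538 + 24921/55 = 13261253/29590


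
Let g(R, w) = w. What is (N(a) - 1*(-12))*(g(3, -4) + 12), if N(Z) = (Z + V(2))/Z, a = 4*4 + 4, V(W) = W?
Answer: 524/5 ≈ 104.80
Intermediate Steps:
a = 20 (a = 16 + 4 = 20)
N(Z) = (2 + Z)/Z (N(Z) = (Z + 2)/Z = (2 + Z)/Z)
(N(a) - 1*(-12))*(g(3, -4) + 12) = ((2 + 20)/20 - 1*(-12))*(-4 + 12) = ((1/20)*22 + 12)*8 = (11/10 + 12)*8 = (131/10)*8 = 524/5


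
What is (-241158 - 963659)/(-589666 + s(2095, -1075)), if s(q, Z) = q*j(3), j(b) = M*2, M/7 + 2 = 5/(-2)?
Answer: 1204817/721651 ≈ 1.6695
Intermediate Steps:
M = -63/2 (M = -14 + 7*(5/(-2)) = -14 + 7*(5*(-½)) = -14 + 7*(-5/2) = -14 - 35/2 = -63/2 ≈ -31.500)
j(b) = -63 (j(b) = -63/2*2 = -63)
s(q, Z) = -63*q (s(q, Z) = q*(-63) = -63*q)
(-241158 - 963659)/(-589666 + s(2095, -1075)) = (-241158 - 963659)/(-589666 - 63*2095) = -1204817/(-589666 - 131985) = -1204817/(-721651) = -1204817*(-1/721651) = 1204817/721651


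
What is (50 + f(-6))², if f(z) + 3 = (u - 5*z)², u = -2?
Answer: 690561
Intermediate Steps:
f(z) = -3 + (-2 - 5*z)²
(50 + f(-6))² = (50 + (-3 + (2 + 5*(-6))²))² = (50 + (-3 + (2 - 30)²))² = (50 + (-3 + (-28)²))² = (50 + (-3 + 784))² = (50 + 781)² = 831² = 690561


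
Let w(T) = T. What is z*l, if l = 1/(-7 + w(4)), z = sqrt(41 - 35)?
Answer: -sqrt(6)/3 ≈ -0.81650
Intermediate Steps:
z = sqrt(6) ≈ 2.4495
l = -1/3 (l = 1/(-7 + 4) = 1/(-3) = -1/3 ≈ -0.33333)
z*l = sqrt(6)*(-1/3) = -sqrt(6)/3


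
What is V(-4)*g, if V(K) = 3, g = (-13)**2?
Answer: 507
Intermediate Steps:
g = 169
V(-4)*g = 3*169 = 507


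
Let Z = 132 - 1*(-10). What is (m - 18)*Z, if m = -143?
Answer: -22862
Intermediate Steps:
Z = 142 (Z = 132 + 10 = 142)
(m - 18)*Z = (-143 - 18)*142 = -161*142 = -22862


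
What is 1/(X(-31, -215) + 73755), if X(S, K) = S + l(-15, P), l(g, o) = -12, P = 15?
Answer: 1/73712 ≈ 1.3566e-5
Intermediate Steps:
X(S, K) = -12 + S (X(S, K) = S - 12 = -12 + S)
1/(X(-31, -215) + 73755) = 1/((-12 - 31) + 73755) = 1/(-43 + 73755) = 1/73712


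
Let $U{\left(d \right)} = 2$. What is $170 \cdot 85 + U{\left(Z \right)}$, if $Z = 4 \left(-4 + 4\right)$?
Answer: $14452$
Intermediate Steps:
$Z = 0$ ($Z = 4 \cdot 0 = 0$)
$170 \cdot 85 + U{\left(Z \right)} = 170 \cdot 85 + 2 = 14450 + 2 = 14452$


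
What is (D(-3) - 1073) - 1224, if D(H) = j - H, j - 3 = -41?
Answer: -2332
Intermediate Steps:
j = -38 (j = 3 - 41 = -38)
D(H) = -38 - H
(D(-3) - 1073) - 1224 = ((-38 - 1*(-3)) - 1073) - 1224 = ((-38 + 3) - 1073) - 1224 = (-35 - 1073) - 1224 = -1108 - 1224 = -2332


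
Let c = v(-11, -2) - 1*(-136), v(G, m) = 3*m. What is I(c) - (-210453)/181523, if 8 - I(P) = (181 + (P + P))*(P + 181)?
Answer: -24894398336/181523 ≈ -1.3714e+5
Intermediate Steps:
c = 130 (c = 3*(-2) - 1*(-136) = -6 + 136 = 130)
I(P) = 8 - (181 + P)*(181 + 2*P) (I(P) = 8 - (181 + (P + P))*(P + 181) = 8 - (181 + 2*P)*(181 + P) = 8 - (181 + P)*(181 + 2*P))
I(c) - (-210453)/181523 = (-32753 - 543*130 - 2*130²) - (-210453)/181523 = (-32753 - 70590 - 2*16900) - (-210453)/181523 = (-32753 - 70590 - 33800) - 1*(-210453/181523) = -137143 + 210453/181523 = -24894398336/181523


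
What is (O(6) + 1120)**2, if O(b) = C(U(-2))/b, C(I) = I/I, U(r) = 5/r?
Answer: 45171841/36 ≈ 1.2548e+6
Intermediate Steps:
C(I) = 1
O(b) = 1/b
(O(6) + 1120)**2 = (1/6 + 1120)**2 = (6721/6)**2 = 45171841/36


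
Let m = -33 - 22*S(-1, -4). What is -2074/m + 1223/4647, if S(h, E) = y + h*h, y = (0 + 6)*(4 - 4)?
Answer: 9705143/255585 ≈ 37.972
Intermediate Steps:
y = 0 (y = 6*0 = 0)
S(h, E) = h**2 (S(h, E) = 0 + h*h = 0 + h**2 = h**2)
m = -55 (m = -33 - 22*(-1)**2 = -33 - 22*1 = -33 - 22 = -55)
-2074/m + 1223/4647 = -2074/(-55) + 1223/4647 = -2074*(-1/55) + 1223*(1/4647) = 2074/55 + 1223/4647 = 9705143/255585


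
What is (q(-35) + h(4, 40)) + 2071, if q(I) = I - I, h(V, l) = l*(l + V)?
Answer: 3831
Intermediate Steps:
h(V, l) = l*(V + l)
q(I) = 0
(q(-35) + h(4, 40)) + 2071 = (0 + 40*(4 + 40)) + 2071 = (0 + 40*44) + 2071 = (0 + 1760) + 2071 = 1760 + 2071 = 3831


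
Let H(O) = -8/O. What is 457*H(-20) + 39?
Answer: 1109/5 ≈ 221.80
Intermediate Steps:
457*H(-20) + 39 = 457*(-8/(-20)) + 39 = 457*(-8*(-1/20)) + 39 = 457*(2/5) + 39 = 914/5 + 39 = 1109/5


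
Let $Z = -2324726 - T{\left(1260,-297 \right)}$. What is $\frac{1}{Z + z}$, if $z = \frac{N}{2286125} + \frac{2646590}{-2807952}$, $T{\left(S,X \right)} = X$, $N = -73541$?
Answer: $- \frac{3209664633000}{7460640681687137891} \approx -4.3021 \cdot 10^{-7}$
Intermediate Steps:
$Z = -2324429$ ($Z = -2324726 - -297 = -2324726 + 297 = -2324429$)
$z = - \frac{3128467580891}{3209664633000}$ ($z = - \frac{73541}{2286125} + \frac{2646590}{-2807952} = \left(-73541\right) \frac{1}{2286125} + 2646590 \left(- \frac{1}{2807952}\right) = - \frac{73541}{2286125} - \frac{1323295}{1403976} = - \frac{3128467580891}{3209664633000} \approx -0.9747$)
$\frac{1}{Z + z} = \frac{1}{-2324429 - \frac{3128467580891}{3209664633000}} = \frac{1}{- \frac{7460640681687137891}{3209664633000}} = - \frac{3209664633000}{7460640681687137891}$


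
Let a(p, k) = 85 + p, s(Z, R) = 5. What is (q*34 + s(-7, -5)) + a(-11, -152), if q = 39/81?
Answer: 2575/27 ≈ 95.370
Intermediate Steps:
q = 13/27 (q = 39*(1/81) = 13/27 ≈ 0.48148)
(q*34 + s(-7, -5)) + a(-11, -152) = ((13/27)*34 + 5) + (85 - 11) = (442/27 + 5) + 74 = 577/27 + 74 = 2575/27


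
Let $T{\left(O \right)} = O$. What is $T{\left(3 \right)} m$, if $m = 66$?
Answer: $198$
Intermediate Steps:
$T{\left(3 \right)} m = 3 \cdot 66 = 198$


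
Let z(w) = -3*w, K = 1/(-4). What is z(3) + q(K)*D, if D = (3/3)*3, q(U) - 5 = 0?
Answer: 6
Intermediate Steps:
K = -1/4 ≈ -0.25000
q(U) = 5 (q(U) = 5 + 0 = 5)
D = 3 (D = (3*(1/3))*3 = 1*3 = 3)
z(3) + q(K)*D = -3*3 + 5*3 = -9 + 15 = 6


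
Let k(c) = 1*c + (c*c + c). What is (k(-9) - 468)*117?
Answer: -47385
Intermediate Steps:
k(c) = c² + 2*c (k(c) = c + (c² + c) = c + (c + c²) = c² + 2*c)
(k(-9) - 468)*117 = (-9*(2 - 9) - 468)*117 = (-9*(-7) - 468)*117 = (63 - 468)*117 = -405*117 = -47385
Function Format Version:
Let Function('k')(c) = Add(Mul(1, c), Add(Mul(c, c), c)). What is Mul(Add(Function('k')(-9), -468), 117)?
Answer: -47385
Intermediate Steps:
Function('k')(c) = Add(Pow(c, 2), Mul(2, c)) (Function('k')(c) = Add(c, Add(Pow(c, 2), c)) = Add(c, Add(c, Pow(c, 2))) = Add(Pow(c, 2), Mul(2, c)))
Mul(Add(Function('k')(-9), -468), 117) = Mul(Add(Mul(-9, Add(2, -9)), -468), 117) = Mul(Add(Mul(-9, -7), -468), 117) = Mul(Add(63, -468), 117) = Mul(-405, 117) = -47385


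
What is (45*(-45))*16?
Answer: -32400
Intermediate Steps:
(45*(-45))*16 = -2025*16 = -32400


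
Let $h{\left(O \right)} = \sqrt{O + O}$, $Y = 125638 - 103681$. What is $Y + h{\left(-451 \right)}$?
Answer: $21957 + i \sqrt{902} \approx 21957.0 + 30.033 i$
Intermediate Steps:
$Y = 21957$ ($Y = 125638 - 103681 = 21957$)
$h{\left(O \right)} = \sqrt{2} \sqrt{O}$ ($h{\left(O \right)} = \sqrt{2 O} = \sqrt{2} \sqrt{O}$)
$Y + h{\left(-451 \right)} = 21957 + \sqrt{2} \sqrt{-451} = 21957 + \sqrt{2} i \sqrt{451} = 21957 + i \sqrt{902}$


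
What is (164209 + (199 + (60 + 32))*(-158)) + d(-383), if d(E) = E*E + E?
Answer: 264537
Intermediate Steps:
d(E) = E + E² (d(E) = E² + E = E + E²)
(164209 + (199 + (60 + 32))*(-158)) + d(-383) = (164209 + (199 + (60 + 32))*(-158)) - 383*(1 - 383) = (164209 + (199 + 92)*(-158)) - 383*(-382) = (164209 + 291*(-158)) + 146306 = (164209 - 45978) + 146306 = 118231 + 146306 = 264537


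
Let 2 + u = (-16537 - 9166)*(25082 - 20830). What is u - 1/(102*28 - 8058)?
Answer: -568522199915/5202 ≈ -1.0929e+8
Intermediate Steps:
u = -109289158 (u = -2 + (-16537 - 9166)*(25082 - 20830) = -2 - 25703*4252 = -2 - 109289156 = -109289158)
u - 1/(102*28 - 8058) = -109289158 - 1/(102*28 - 8058) = -109289158 - 1/(2856 - 8058) = -109289158 - 1/(-5202) = -109289158 - 1*(-1/5202) = -109289158 + 1/5202 = -568522199915/5202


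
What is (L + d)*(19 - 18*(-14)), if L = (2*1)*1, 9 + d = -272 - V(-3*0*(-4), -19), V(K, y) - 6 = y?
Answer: -72086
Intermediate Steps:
V(K, y) = 6 + y
d = -268 (d = -9 + (-272 - (6 - 19)) = -9 + (-272 - 1*(-13)) = -9 + (-272 + 13) = -9 - 259 = -268)
L = 2 (L = 2*1 = 2)
(L + d)*(19 - 18*(-14)) = (2 - 268)*(19 - 18*(-14)) = -266*(19 + 252) = -266*271 = -72086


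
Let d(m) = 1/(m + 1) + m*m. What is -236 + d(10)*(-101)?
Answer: -113797/11 ≈ -10345.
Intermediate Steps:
d(m) = m**2 + 1/(1 + m) (d(m) = 1/(1 + m) + m**2 = m**2 + 1/(1 + m))
-236 + d(10)*(-101) = -236 + ((1 + 10**2 + 10**3)/(1 + 10))*(-101) = -236 + ((1 + 100 + 1000)/11)*(-101) = -236 + ((1/11)*1101)*(-101) = -236 + (1101/11)*(-101) = -236 - 111201/11 = -113797/11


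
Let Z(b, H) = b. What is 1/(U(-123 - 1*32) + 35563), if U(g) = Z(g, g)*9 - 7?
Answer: 1/34161 ≈ 2.9273e-5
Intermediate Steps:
U(g) = -7 + 9*g (U(g) = g*9 - 7 = 9*g - 7 = -7 + 9*g)
1/(U(-123 - 1*32) + 35563) = 1/((-7 + 9*(-123 - 1*32)) + 35563) = 1/((-7 + 9*(-123 - 32)) + 35563) = 1/((-7 + 9*(-155)) + 35563) = 1/((-7 - 1395) + 35563) = 1/(-1402 + 35563) = 1/34161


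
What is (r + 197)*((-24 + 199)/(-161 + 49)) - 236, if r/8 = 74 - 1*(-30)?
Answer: -29501/16 ≈ -1843.8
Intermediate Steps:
r = 832 (r = 8*(74 - 1*(-30)) = 8*(74 + 30) = 8*104 = 832)
(r + 197)*((-24 + 199)/(-161 + 49)) - 236 = (832 + 197)*((-24 + 199)/(-161 + 49)) - 236 = 1029*(175/(-112)) - 236 = 1029*(175*(-1/112)) - 236 = 1029*(-25/16) - 236 = -25725/16 - 236 = -29501/16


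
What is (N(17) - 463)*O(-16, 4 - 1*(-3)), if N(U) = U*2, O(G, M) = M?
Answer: -3003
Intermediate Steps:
N(U) = 2*U
(N(17) - 463)*O(-16, 4 - 1*(-3)) = (2*17 - 463)*(4 - 1*(-3)) = (34 - 463)*(4 + 3) = -429*7 = -3003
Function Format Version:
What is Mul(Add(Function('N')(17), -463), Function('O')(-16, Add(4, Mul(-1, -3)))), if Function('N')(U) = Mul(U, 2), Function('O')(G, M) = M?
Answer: -3003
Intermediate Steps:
Function('N')(U) = Mul(2, U)
Mul(Add(Function('N')(17), -463), Function('O')(-16, Add(4, Mul(-1, -3)))) = Mul(Add(Mul(2, 17), -463), Add(4, Mul(-1, -3))) = Mul(Add(34, -463), Add(4, 3)) = Mul(-429, 7) = -3003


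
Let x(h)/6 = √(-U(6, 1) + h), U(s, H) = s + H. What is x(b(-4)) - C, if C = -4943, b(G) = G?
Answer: 4943 + 6*I*√11 ≈ 4943.0 + 19.9*I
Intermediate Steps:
U(s, H) = H + s
x(h) = 6*√(-7 + h) (x(h) = 6*√(-(1 + 6) + h) = 6*√(-1*7 + h) = 6*√(-7 + h))
x(b(-4)) - C = 6*√(-7 - 4) - 1*(-4943) = 6*√(-11) + 4943 = 6*(I*√11) + 4943 = 6*I*√11 + 4943 = 4943 + 6*I*√11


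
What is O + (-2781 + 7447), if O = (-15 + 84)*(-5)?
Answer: 4321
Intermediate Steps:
O = -345 (O = 69*(-5) = -345)
O + (-2781 + 7447) = -345 + (-2781 + 7447) = -345 + 4666 = 4321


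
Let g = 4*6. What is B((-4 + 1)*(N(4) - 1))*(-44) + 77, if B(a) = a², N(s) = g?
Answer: -209407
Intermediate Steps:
g = 24
N(s) = 24
B((-4 + 1)*(N(4) - 1))*(-44) + 77 = ((-4 + 1)*(24 - 1))²*(-44) + 77 = (-3*23)²*(-44) + 77 = (-69)²*(-44) + 77 = 4761*(-44) + 77 = -209484 + 77 = -209407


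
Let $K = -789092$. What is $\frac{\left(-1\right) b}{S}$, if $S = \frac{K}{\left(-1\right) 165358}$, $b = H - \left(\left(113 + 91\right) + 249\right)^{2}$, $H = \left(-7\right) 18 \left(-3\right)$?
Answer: $\frac{16935222249}{394546} \approx 42923.0$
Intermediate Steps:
$H = 378$ ($H = \left(-126\right) \left(-3\right) = 378$)
$b = -204831$ ($b = 378 - \left(\left(113 + 91\right) + 249\right)^{2} = 378 - \left(204 + 249\right)^{2} = 378 - 453^{2} = 378 - 205209 = -204831$)
$S = \frac{394546}{82679}$ ($S = - \frac{789092}{\left(-1\right) 165358} = - \frac{789092}{-165358} = \left(-789092\right) \left(- \frac{1}{165358}\right) = \frac{394546}{82679} \approx 4.772$)
$\frac{\left(-1\right) b}{S} = \frac{\left(-1\right) \left(-204831\right)}{\frac{394546}{82679}} = 204831 \cdot \frac{82679}{394546} = \frac{16935222249}{394546}$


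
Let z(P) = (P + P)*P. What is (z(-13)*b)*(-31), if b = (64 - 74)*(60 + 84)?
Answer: 15088320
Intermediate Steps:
z(P) = 2*P² (z(P) = (2*P)*P = 2*P²)
b = -1440 (b = -10*144 = -1440)
(z(-13)*b)*(-31) = ((2*(-13)²)*(-1440))*(-31) = ((2*169)*(-1440))*(-31) = (338*(-1440))*(-31) = -486720*(-31) = 15088320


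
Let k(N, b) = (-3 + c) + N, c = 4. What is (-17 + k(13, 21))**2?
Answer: 9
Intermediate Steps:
k(N, b) = 1 + N (k(N, b) = (-3 + 4) + N = 1 + N)
(-17 + k(13, 21))**2 = (-17 + (1 + 13))**2 = (-17 + 14)**2 = (-3)**2 = 9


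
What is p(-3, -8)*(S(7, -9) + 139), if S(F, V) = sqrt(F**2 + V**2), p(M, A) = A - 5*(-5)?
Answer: 2363 + 17*sqrt(130) ≈ 2556.8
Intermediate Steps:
p(M, A) = 25 + A (p(M, A) = A + 25 = 25 + A)
p(-3, -8)*(S(7, -9) + 139) = (25 - 8)*(sqrt(7**2 + (-9)**2) + 139) = 17*(sqrt(49 + 81) + 139) = 17*(sqrt(130) + 139) = 17*(139 + sqrt(130)) = 2363 + 17*sqrt(130)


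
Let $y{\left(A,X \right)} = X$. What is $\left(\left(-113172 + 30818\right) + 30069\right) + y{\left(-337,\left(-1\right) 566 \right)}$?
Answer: $-52851$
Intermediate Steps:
$\left(\left(-113172 + 30818\right) + 30069\right) + y{\left(-337,\left(-1\right) 566 \right)} = \left(\left(-113172 + 30818\right) + 30069\right) - 566 = \left(-82354 + 30069\right) - 566 = -52285 - 566 = -52851$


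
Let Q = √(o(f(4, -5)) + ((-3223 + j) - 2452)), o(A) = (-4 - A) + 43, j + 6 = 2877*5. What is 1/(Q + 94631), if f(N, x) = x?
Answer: 94631/8955017413 - 54*√3/8955017413 ≈ 1.0557e-5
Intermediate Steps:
j = 14379 (j = -6 + 2877*5 = -6 + 14385 = 14379)
o(A) = 39 - A
Q = 54*√3 (Q = √((39 - 1*(-5)) + ((-3223 + 14379) - 2452)) = √((39 + 5) + (11156 - 2452)) = √(44 + 8704) = √8748 = 54*√3 ≈ 93.531)
1/(Q + 94631) = 1/(54*√3 + 94631) = 1/(94631 + 54*√3)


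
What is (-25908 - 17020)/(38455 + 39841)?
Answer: -5366/9787 ≈ -0.54828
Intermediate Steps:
(-25908 - 17020)/(38455 + 39841) = -42928/78296 = -42928*1/78296 = -5366/9787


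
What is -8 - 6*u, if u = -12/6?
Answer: 4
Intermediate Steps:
u = -2 (u = -12*1/6 = -2)
-8 - 6*u = -8 - 6*(-2) = -8 + 12 = 4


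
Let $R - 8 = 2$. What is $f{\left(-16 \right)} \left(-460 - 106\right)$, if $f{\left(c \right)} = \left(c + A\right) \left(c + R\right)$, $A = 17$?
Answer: $3396$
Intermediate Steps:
$R = 10$ ($R = 8 + 2 = 10$)
$f{\left(c \right)} = \left(10 + c\right) \left(17 + c\right)$ ($f{\left(c \right)} = \left(c + 17\right) \left(c + 10\right) = \left(17 + c\right) \left(10 + c\right) = \left(10 + c\right) \left(17 + c\right)$)
$f{\left(-16 \right)} \left(-460 - 106\right) = \left(170 + \left(-16\right)^{2} + 27 \left(-16\right)\right) \left(-460 - 106\right) = \left(170 + 256 - 432\right) \left(-566\right) = \left(-6\right) \left(-566\right) = 3396$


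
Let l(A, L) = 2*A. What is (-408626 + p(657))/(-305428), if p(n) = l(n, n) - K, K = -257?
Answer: 407055/305428 ≈ 1.3327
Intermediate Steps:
p(n) = 257 + 2*n (p(n) = 2*n - 1*(-257) = 2*n + 257 = 257 + 2*n)
(-408626 + p(657))/(-305428) = (-408626 + (257 + 2*657))/(-305428) = (-408626 + (257 + 1314))*(-1/305428) = (-408626 + 1571)*(-1/305428) = -407055*(-1/305428) = 407055/305428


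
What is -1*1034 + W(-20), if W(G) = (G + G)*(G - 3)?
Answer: -114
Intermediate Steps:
W(G) = 2*G*(-3 + G) (W(G) = (2*G)*(-3 + G) = 2*G*(-3 + G))
-1*1034 + W(-20) = -1*1034 + 2*(-20)*(-3 - 20) = -1034 + 2*(-20)*(-23) = -1034 + 920 = -114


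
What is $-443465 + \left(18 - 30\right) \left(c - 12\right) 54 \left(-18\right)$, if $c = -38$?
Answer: $-1026665$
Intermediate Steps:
$-443465 + \left(18 - 30\right) \left(c - 12\right) 54 \left(-18\right) = -443465 + \left(18 - 30\right) \left(-38 - 12\right) 54 \left(-18\right) = -443465 + \left(-12\right) \left(-50\right) 54 \left(-18\right) = -443465 + 600 \cdot 54 \left(-18\right) = -443465 + 32400 \left(-18\right) = -443465 - 583200 = -1026665$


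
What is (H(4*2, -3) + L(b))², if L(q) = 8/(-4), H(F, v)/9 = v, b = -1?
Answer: 841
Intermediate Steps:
H(F, v) = 9*v
L(q) = -2 (L(q) = 8*(-¼) = -2)
(H(4*2, -3) + L(b))² = (9*(-3) - 2)² = (-27 - 2)² = (-29)² = 841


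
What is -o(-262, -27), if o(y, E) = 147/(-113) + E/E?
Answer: 34/113 ≈ 0.30088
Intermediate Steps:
o(y, E) = -34/113 (o(y, E) = 147*(-1/113) + 1 = -147/113 + 1 = -34/113)
-o(-262, -27) = -1*(-34/113) = 34/113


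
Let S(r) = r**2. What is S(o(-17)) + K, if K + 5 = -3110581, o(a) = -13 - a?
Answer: -3110570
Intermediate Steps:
K = -3110586 (K = -5 - 3110581 = -3110586)
S(o(-17)) + K = (-13 - 1*(-17))**2 - 3110586 = (-13 + 17)**2 - 3110586 = 4**2 - 3110586 = 16 - 3110586 = -3110570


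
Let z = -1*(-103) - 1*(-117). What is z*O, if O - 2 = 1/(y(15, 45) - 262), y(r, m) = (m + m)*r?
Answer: 119735/272 ≈ 440.20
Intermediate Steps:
y(r, m) = 2*m*r (y(r, m) = (2*m)*r = 2*m*r)
O = 2177/1088 (O = 2 + 1/(2*45*15 - 262) = 2 + 1/(1350 - 262) = 2 + 1/1088 = 2177/1088 ≈ 2.0009)
z = 220 (z = 103 + 117 = 220)
z*O = 220*(2177/1088) = 119735/272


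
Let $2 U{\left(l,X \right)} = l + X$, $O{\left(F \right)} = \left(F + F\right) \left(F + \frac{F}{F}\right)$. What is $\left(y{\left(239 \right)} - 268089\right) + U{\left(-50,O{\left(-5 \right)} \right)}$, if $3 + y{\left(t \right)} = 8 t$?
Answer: $-266185$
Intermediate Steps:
$O{\left(F \right)} = 2 F \left(1 + F\right)$ ($O{\left(F \right)} = 2 F \left(F + 1\right) = 2 F \left(1 + F\right)$)
$y{\left(t \right)} = -3 + 8 t$
$U{\left(l,X \right)} = \frac{X}{2} + \frac{l}{2}$ ($U{\left(l,X \right)} = \frac{l + X}{2} = \frac{X + l}{2} = \frac{X}{2} + \frac{l}{2}$)
$\left(y{\left(239 \right)} - 268089\right) + U{\left(-50,O{\left(-5 \right)} \right)} = \left(\left(-3 + 8 \cdot 239\right) - 268089\right) + \left(\frac{2 \left(-5\right) \left(1 - 5\right)}{2} + \frac{1}{2} \left(-50\right)\right) = \left(\left(-3 + 1912\right) - 268089\right) - \left(25 - \frac{2 \left(-5\right) \left(-4\right)}{2}\right) = \left(1909 - 268089\right) + \left(\frac{1}{2} \cdot 40 - 25\right) = -266180 + \left(20 - 25\right) = -266180 - 5 = -266185$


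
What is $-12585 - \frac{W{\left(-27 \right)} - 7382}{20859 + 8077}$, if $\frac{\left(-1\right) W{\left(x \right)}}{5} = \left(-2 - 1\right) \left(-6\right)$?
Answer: $- \frac{45519011}{3617} \approx -12585.0$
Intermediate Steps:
$W{\left(x \right)} = -90$ ($W{\left(x \right)} = - 5 \left(-2 - 1\right) \left(-6\right) = - 5 \left(\left(-3\right) \left(-6\right)\right) = \left(-5\right) 18 = -90$)
$-12585 - \frac{W{\left(-27 \right)} - 7382}{20859 + 8077} = -12585 - \frac{-90 - 7382}{20859 + 8077} = -12585 - - \frac{7472}{28936} = -12585 - \left(-7472\right) \frac{1}{28936} = -12585 - - \frac{934}{3617} = -12585 + \frac{934}{3617} = - \frac{45519011}{3617}$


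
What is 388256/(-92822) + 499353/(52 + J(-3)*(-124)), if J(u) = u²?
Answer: -23382024275/49381304 ≈ -473.50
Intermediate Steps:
388256/(-92822) + 499353/(52 + J(-3)*(-124)) = 388256/(-92822) + 499353/(52 + (-3)²*(-124)) = 388256*(-1/92822) + 499353/(52 + 9*(-124)) = -194128/46411 + 499353/(52 - 1116) = -194128/46411 + 499353/(-1064) = -194128/46411 + 499353*(-1/1064) = -194128/46411 - 499353/1064 = -23382024275/49381304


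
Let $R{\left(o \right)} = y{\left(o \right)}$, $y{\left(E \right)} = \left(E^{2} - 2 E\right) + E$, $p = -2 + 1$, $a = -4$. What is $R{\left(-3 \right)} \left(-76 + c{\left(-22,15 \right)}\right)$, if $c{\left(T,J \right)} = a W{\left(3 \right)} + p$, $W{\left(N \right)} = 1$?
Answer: $-972$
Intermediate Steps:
$p = -1$
$y{\left(E \right)} = E^{2} - E$
$R{\left(o \right)} = o \left(-1 + o\right)$
$c{\left(T,J \right)} = -5$ ($c{\left(T,J \right)} = \left(-4\right) 1 - 1 = -4 - 1 = -5$)
$R{\left(-3 \right)} \left(-76 + c{\left(-22,15 \right)}\right) = - 3 \left(-1 - 3\right) \left(-76 - 5\right) = \left(-3\right) \left(-4\right) \left(-81\right) = 12 \left(-81\right) = -972$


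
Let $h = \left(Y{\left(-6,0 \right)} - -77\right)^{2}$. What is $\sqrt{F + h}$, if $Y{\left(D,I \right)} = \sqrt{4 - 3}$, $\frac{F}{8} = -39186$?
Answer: $6 i \sqrt{8539} \approx 554.44 i$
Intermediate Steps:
$F = -313488$ ($F = 8 \left(-39186\right) = -313488$)
$Y{\left(D,I \right)} = 1$ ($Y{\left(D,I \right)} = \sqrt{1} = 1$)
$h = 6084$ ($h = \left(1 - -77\right)^{2} = \left(1 + 77\right)^{2} = 78^{2} = 6084$)
$\sqrt{F + h} = \sqrt{-313488 + 6084} = \sqrt{-307404} = 6 i \sqrt{8539}$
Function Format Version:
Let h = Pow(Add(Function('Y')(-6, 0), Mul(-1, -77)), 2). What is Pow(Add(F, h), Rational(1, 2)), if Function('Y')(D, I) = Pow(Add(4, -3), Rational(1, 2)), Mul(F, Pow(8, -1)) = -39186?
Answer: Mul(6, I, Pow(8539, Rational(1, 2))) ≈ Mul(554.44, I)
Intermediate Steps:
F = -313488 (F = Mul(8, -39186) = -313488)
Function('Y')(D, I) = 1 (Function('Y')(D, I) = Pow(1, Rational(1, 2)) = 1)
h = 6084 (h = Pow(Add(1, Mul(-1, -77)), 2) = Pow(Add(1, 77), 2) = Pow(78, 2) = 6084)
Pow(Add(F, h), Rational(1, 2)) = Pow(Add(-313488, 6084), Rational(1, 2)) = Pow(-307404, Rational(1, 2)) = Mul(6, I, Pow(8539, Rational(1, 2)))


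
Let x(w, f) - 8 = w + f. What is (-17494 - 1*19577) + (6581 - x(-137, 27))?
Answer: -30388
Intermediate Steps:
x(w, f) = 8 + f + w (x(w, f) = 8 + (w + f) = 8 + (f + w) = 8 + f + w)
(-17494 - 1*19577) + (6581 - x(-137, 27)) = (-17494 - 1*19577) + (6581 - (8 + 27 - 137)) = (-17494 - 19577) + (6581 - 1*(-102)) = -37071 + (6581 + 102) = -37071 + 6683 = -30388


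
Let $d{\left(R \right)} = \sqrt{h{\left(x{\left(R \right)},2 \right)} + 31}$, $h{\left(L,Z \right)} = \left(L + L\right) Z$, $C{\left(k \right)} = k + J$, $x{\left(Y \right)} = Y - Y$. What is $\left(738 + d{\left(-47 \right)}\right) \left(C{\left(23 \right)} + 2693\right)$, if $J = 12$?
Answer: $2013264 + 2728 \sqrt{31} \approx 2.0285 \cdot 10^{6}$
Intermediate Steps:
$x{\left(Y \right)} = 0$
$C{\left(k \right)} = 12 + k$ ($C{\left(k \right)} = k + 12 = 12 + k$)
$h{\left(L,Z \right)} = 2 L Z$
$d{\left(R \right)} = \sqrt{31}$ ($d{\left(R \right)} = \sqrt{2 \cdot 0 \cdot 2 + 31} = \sqrt{0 + 31} = \sqrt{31}$)
$\left(738 + d{\left(-47 \right)}\right) \left(C{\left(23 \right)} + 2693\right) = \left(738 + \sqrt{31}\right) \left(\left(12 + 23\right) + 2693\right) = \left(738 + \sqrt{31}\right) \left(35 + 2693\right) = \left(738 + \sqrt{31}\right) 2728 = 2013264 + 2728 \sqrt{31}$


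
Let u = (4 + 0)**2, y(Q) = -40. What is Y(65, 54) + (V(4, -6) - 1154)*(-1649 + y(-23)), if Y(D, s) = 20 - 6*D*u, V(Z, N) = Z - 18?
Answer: 1966532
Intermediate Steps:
u = 16 (u = 4**2 = 16)
V(Z, N) = -18 + Z
Y(D, s) = 20 - 96*D (Y(D, s) = 20 - 6*D*16 = 20 - 96*D)
Y(65, 54) + (V(4, -6) - 1154)*(-1649 + y(-23)) = (20 - 96*65) + ((-18 + 4) - 1154)*(-1649 - 40) = (20 - 6240) + (-14 - 1154)*(-1689) = -6220 - 1168*(-1689) = -6220 + 1972752 = 1966532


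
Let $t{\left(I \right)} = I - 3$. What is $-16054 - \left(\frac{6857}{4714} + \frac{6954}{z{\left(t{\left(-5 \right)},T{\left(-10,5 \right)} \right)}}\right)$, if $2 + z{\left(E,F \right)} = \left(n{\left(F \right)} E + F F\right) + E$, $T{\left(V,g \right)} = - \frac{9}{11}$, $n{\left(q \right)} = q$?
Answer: $- \frac{21539464305}{1588618} \approx -13559.0$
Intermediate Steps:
$t{\left(I \right)} = -3 + I$
$T{\left(V,g \right)} = - \frac{9}{11}$ ($T{\left(V,g \right)} = \left(-9\right) \frac{1}{11} = - \frac{9}{11}$)
$z{\left(E,F \right)} = -2 + E + F^{2} + E F$ ($z{\left(E,F \right)} = -2 + \left(\left(F E + F F\right) + E\right) = -2 + \left(\left(E F + F^{2}\right) + E\right) = -2 + \left(\left(F^{2} + E F\right) + E\right) = -2 + \left(E + F^{2} + E F\right) = -2 + E + F^{2} + E F$)
$-16054 - \left(\frac{6857}{4714} + \frac{6954}{z{\left(t{\left(-5 \right)},T{\left(-10,5 \right)} \right)}}\right) = -16054 - \left(\frac{6857}{4714} + \frac{6954}{-2 - 8 + \left(- \frac{9}{11}\right)^{2} + \left(-3 - 5\right) \left(- \frac{9}{11}\right)}\right) = -16054 - \left(\frac{6857}{4714} + \frac{6954}{-2 - 8 + \frac{81}{121} - - \frac{72}{11}}\right) = -16054 - \left(\frac{6857}{4714} + \frac{6954}{-2 - 8 + \frac{81}{121} + \frac{72}{11}}\right) = -16054 - \left(\frac{6857}{4714} + \frac{6954}{- \frac{337}{121}}\right) = -16054 - - \frac{3964209067}{1588618} = -16054 + \left(- \frac{6857}{4714} + \frac{841434}{337}\right) = -16054 + \frac{3964209067}{1588618} = - \frac{21539464305}{1588618}$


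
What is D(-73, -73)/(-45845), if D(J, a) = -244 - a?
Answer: 171/45845 ≈ 0.0037300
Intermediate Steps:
D(-73, -73)/(-45845) = (-244 - 1*(-73))/(-45845) = (-244 + 73)*(-1/45845) = -171*(-1/45845) = 171/45845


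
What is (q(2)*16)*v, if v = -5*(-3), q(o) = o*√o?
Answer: 480*√2 ≈ 678.82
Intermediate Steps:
q(o) = o^(3/2)
v = 15
(q(2)*16)*v = (2^(3/2)*16)*15 = ((2*√2)*16)*15 = (32*√2)*15 = 480*√2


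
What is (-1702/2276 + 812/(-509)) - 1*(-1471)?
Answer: 850707767/579242 ≈ 1468.7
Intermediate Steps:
(-1702/2276 + 812/(-509)) - 1*(-1471) = (-1702*1/2276 + 812*(-1/509)) + 1471 = (-851/1138 - 812/509) + 1471 = -1357215/579242 + 1471 = 850707767/579242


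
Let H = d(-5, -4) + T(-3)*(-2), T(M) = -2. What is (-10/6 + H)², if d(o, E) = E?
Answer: 25/9 ≈ 2.7778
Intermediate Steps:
H = 0 (H = -4 - 2*(-2) = -4 + 4 = 0)
(-10/6 + H)² = (-10/6 + 0)² = (-10*⅙ + 0)² = (-5/3 + 0)² = (-5/3)² = 25/9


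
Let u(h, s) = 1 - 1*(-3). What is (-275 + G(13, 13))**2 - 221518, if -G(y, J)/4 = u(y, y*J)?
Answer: -136837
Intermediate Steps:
u(h, s) = 4 (u(h, s) = 1 + 3 = 4)
G(y, J) = -16 (G(y, J) = -4*4 = -16)
(-275 + G(13, 13))**2 - 221518 = (-275 - 16)**2 - 221518 = (-291)**2 - 221518 = 84681 - 221518 = -136837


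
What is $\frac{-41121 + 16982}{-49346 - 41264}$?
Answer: $\frac{24139}{90610} \approx 0.26641$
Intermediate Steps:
$\frac{-41121 + 16982}{-49346 - 41264} = - \frac{24139}{-90610} = \left(-24139\right) \left(- \frac{1}{90610}\right) = \frac{24139}{90610}$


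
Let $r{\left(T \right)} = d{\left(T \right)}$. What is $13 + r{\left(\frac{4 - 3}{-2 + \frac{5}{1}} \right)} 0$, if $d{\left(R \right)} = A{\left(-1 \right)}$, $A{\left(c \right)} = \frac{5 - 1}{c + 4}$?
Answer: $13$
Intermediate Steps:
$A{\left(c \right)} = \frac{4}{4 + c}$
$d{\left(R \right)} = \frac{4}{3}$ ($d{\left(R \right)} = \frac{4}{4 - 1} = \frac{4}{3}$)
$r{\left(T \right)} = \frac{4}{3}$
$13 + r{\left(\frac{4 - 3}{-2 + \frac{5}{1}} \right)} 0 = 13 + \frac{4}{3} \cdot 0 = 13 + 0 = 13$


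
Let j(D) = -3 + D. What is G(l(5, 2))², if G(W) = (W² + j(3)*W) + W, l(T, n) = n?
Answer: 36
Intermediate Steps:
G(W) = W + W² (G(W) = (W² + (-3 + 3)*W) + W = (W² + 0*W) + W = (W² + 0) + W = W² + W = W + W²)
G(l(5, 2))² = (2*(1 + 2))² = (2*3)² = 6² = 36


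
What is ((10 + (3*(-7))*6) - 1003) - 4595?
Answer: -5714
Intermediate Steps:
((10 + (3*(-7))*6) - 1003) - 4595 = ((10 - 21*6) - 1003) - 4595 = ((10 - 126) - 1003) - 4595 = (-116 - 1003) - 4595 = -1119 - 4595 = -5714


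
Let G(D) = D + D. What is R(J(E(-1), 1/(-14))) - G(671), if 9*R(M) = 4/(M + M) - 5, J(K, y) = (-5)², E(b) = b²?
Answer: -100691/75 ≈ -1342.5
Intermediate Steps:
G(D) = 2*D
J(K, y) = 25
R(M) = -5/9 + 2/(9*M) (R(M) = (4/(M + M) - 5)/9 = (4/(2*M) - 5)/9 = ((1/(2*M))*4 - 5)/9 = (2/M - 5)/9 = (-5 + 2/M)/9 = -5/9 + 2/(9*M))
R(J(E(-1), 1/(-14))) - G(671) = (⅑)*(2 - 5*25)/25 - 2*671 = (⅑)*(1/25)*(2 - 125) - 1*1342 = (⅑)*(1/25)*(-123) - 1342 = -41/75 - 1342 = -100691/75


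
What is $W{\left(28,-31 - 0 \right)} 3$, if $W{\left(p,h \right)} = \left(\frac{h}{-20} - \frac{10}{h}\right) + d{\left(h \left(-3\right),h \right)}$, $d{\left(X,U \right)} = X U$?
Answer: $- \frac{5358897}{620} \approx -8643.4$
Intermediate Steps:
$d{\left(X,U \right)} = U X$
$W{\left(p,h \right)} = - \frac{10}{h} - 3 h^{2} - \frac{h}{20}$ ($W{\left(p,h \right)} = \left(\frac{h}{-20} - \frac{10}{h}\right) + h h \left(-3\right) = \left(h \left(- \frac{1}{20}\right) - \frac{10}{h}\right) + h \left(- 3 h\right) = \left(- \frac{h}{20} - \frac{10}{h}\right) - 3 h^{2} = \left(- \frac{10}{h} - \frac{h}{20}\right) - 3 h^{2} = - \frac{10}{h} - 3 h^{2} - \frac{h}{20}$)
$W{\left(28,-31 - 0 \right)} 3 = \left(- \frac{10}{-31 - 0} - 3 \left(-31 - 0\right)^{2} - \frac{-31 - 0}{20}\right) 3 = \left(- \frac{10}{-31 + 0} - 3 \left(-31 + 0\right)^{2} - \frac{-31 + 0}{20}\right) 3 = \left(- \frac{10}{-31} - 3 \left(-31\right)^{2} - - \frac{31}{20}\right) 3 = \left(\left(-10\right) \left(- \frac{1}{31}\right) - 2883 + \frac{31}{20}\right) 3 = \left(\frac{10}{31} - 2883 + \frac{31}{20}\right) 3 = \left(- \frac{1786299}{620}\right) 3 = - \frac{5358897}{620}$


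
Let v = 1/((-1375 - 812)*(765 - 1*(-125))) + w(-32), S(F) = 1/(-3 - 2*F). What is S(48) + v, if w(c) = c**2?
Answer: 21924371239/21410730 ≈ 1024.0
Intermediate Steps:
v = 1993144319/1946430 (v = 1/((-1375 - 812)*(765 - 1*(-125))) + (-32)**2 = 1/((-2187)*(765 + 125)) + 1024 = -1/2187/890 + 1024 = -1/2187*1/890 + 1024 = -1/1946430 + 1024 = 1993144319/1946430 ≈ 1024.0)
S(48) + v = -1/(3 + 2*48) + 1993144319/1946430 = -1/(3 + 96) + 1993144319/1946430 = -1/99 + 1993144319/1946430 = 21924371239/21410730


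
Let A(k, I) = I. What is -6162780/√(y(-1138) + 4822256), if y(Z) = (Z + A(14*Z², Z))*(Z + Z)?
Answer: -513565*√2442/13024 ≈ -1948.6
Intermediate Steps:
y(Z) = 4*Z² (y(Z) = (Z + Z)*(Z + Z) = (2*Z)*(2*Z) = 4*Z²)
-6162780/√(y(-1138) + 4822256) = -6162780/√(4*(-1138)² + 4822256) = -6162780/√(4*1295044 + 4822256) = -6162780/√(5180176 + 4822256) = -6162780*√2442/156288 = -513565*√2442/13024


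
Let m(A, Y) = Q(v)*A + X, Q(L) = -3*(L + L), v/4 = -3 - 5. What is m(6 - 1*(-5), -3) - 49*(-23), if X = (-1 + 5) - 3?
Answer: 3240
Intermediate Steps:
v = -32 (v = 4*(-3 - 5) = 4*(-8) = -32)
Q(L) = -6*L
X = 1 (X = 4 - 3 = 1)
m(A, Y) = 1 + 192*A (m(A, Y) = (-6*(-32))*A + 1 = 192*A + 1 = 1 + 192*A)
m(6 - 1*(-5), -3) - 49*(-23) = (1 + 192*(6 - 1*(-5))) - 49*(-23) = (1 + 192*(6 + 5)) + 1127 = (1 + 192*11) + 1127 = (1 + 2112) + 1127 = 2113 + 1127 = 3240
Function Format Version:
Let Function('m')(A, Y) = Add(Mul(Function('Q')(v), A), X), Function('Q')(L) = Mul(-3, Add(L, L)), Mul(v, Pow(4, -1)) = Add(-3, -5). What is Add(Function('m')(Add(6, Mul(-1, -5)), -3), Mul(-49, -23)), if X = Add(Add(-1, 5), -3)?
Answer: 3240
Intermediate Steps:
v = -32 (v = Mul(4, Add(-3, -5)) = Mul(4, -8) = -32)
Function('Q')(L) = Mul(-6, L) (Function('Q')(L) = Mul(-3, Mul(2, L)) = Mul(-6, L))
X = 1 (X = Add(4, -3) = 1)
Function('m')(A, Y) = Add(1, Mul(192, A)) (Function('m')(A, Y) = Add(Mul(Mul(-6, -32), A), 1) = Add(Mul(192, A), 1) = Add(1, Mul(192, A)))
Add(Function('m')(Add(6, Mul(-1, -5)), -3), Mul(-49, -23)) = Add(Add(1, Mul(192, Add(6, Mul(-1, -5)))), Mul(-49, -23)) = Add(Add(1, Mul(192, Add(6, 5))), 1127) = Add(Add(1, Mul(192, 11)), 1127) = Add(Add(1, 2112), 1127) = Add(2113, 1127) = 3240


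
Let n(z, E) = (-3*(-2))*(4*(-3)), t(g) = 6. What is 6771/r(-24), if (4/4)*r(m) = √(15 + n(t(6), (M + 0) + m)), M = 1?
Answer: -2257*I*√57/19 ≈ -896.84*I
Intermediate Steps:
n(z, E) = -72 (n(z, E) = 6*(-12) = -72)
r(m) = I*√57 (r(m) = √(15 - 72) = √(-57) = I*√57)
6771/r(-24) = 6771/((I*√57)) = 6771*(-I*√57/57) = -2257*I*√57/19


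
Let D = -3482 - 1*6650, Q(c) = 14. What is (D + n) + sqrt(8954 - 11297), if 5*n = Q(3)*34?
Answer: -50184/5 + I*sqrt(2343) ≈ -10037.0 + 48.405*I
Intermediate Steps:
D = -10132 (D = -3482 - 6650 = -10132)
n = 476/5 (n = (14*34)/5 = (1/5)*476 = 476/5 ≈ 95.200)
(D + n) + sqrt(8954 - 11297) = (-10132 + 476/5) + sqrt(8954 - 11297) = -50184/5 + sqrt(-2343) = -50184/5 + I*sqrt(2343)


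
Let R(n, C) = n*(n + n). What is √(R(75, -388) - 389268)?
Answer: 3*I*√42002 ≈ 614.83*I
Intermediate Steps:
R(n, C) = 2*n² (R(n, C) = n*(2*n) = 2*n²)
√(R(75, -388) - 389268) = √(2*75² - 389268) = √(2*5625 - 389268) = √(11250 - 389268) = √(-378018) = 3*I*√42002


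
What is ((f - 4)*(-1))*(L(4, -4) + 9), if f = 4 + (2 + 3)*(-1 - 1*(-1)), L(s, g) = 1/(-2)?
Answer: 0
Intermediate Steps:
L(s, g) = -½
f = 4 (f = 4 + 5*(-1 + 1) = 4 + 5*0 = 4 + 0 = 4)
((f - 4)*(-1))*(L(4, -4) + 9) = ((4 - 4)*(-1))*(-½ + 9) = (0*(-1))*(17/2) = 0*(17/2) = 0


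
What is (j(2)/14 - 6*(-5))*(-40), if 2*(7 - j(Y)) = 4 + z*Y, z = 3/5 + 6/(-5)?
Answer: -1216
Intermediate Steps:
z = -3/5 (z = 3*(1/5) + 6*(-1/5) = 3/5 - 6/5 = -3/5 ≈ -0.60000)
j(Y) = 5 + 3*Y/10 (j(Y) = 7 - (4 - 3*Y/5)/2 = 7 + (-2 + 3*Y/10) = 5 + 3*Y/10)
(j(2)/14 - 6*(-5))*(-40) = ((5 + (3/10)*2)/14 - 6*(-5))*(-40) = ((5 + 3/5)*(1/14) + 30)*(-40) = ((28/5)*(1/14) + 30)*(-40) = (2/5 + 30)*(-40) = (152/5)*(-40) = -1216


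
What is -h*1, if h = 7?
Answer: -7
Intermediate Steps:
-h*1 = -1*7*1 = -7*1 = -7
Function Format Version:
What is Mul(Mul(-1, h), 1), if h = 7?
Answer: -7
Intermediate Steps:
Mul(Mul(-1, h), 1) = Mul(Mul(-1, 7), 1) = Mul(-7, 1) = -7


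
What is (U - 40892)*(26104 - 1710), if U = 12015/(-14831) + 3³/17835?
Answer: -87953323185605384/88170295 ≈ -9.9754e+8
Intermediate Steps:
U = -71295696/88170295 (U = 12015*(-1/14831) + 27*(1/17835) = -12015/14831 + 9/5945 = -71295696/88170295 ≈ -0.80861)
(U - 40892)*(26104 - 1710) = (-71295696/88170295 - 40892)*(26104 - 1710) = -3605530998836/88170295*24394 = -87953323185605384/88170295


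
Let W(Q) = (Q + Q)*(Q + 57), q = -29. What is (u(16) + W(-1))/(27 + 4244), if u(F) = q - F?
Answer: -157/4271 ≈ -0.036760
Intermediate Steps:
W(Q) = 2*Q*(57 + Q) (W(Q) = (2*Q)*(57 + Q) = 2*Q*(57 + Q))
u(F) = -29 - F
(u(16) + W(-1))/(27 + 4244) = ((-29 - 1*16) + 2*(-1)*(57 - 1))/(27 + 4244) = ((-29 - 16) + 2*(-1)*56)/4271 = (-45 - 112)*(1/4271) = -157*1/4271 = -157/4271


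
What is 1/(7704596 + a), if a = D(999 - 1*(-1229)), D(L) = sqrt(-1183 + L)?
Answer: 7704596/59360799522171 - sqrt(1045)/59360799522171 ≈ 1.2979e-7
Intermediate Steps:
a = sqrt(1045) (a = sqrt(-1183 + (999 - 1*(-1229))) = sqrt(-1183 + (999 + 1229)) = sqrt(-1183 + 2228) = sqrt(1045) ≈ 32.326)
1/(7704596 + a) = 1/(7704596 + sqrt(1045))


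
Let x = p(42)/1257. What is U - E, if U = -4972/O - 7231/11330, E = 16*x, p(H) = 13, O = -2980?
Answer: 1835058923/2122029690 ≈ 0.86477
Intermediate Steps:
x = 13/1257 ≈ 0.010342
E = 208/1257 (E = 16*(13/1257) = 208/1257 ≈ 0.16547)
U = 1739219/1688170 (U = -4972/(-2980) - 7231/11330 = -4972*(-1/2980) - 7231*1/11330 = 1243/745 - 7231/11330 = 1739219/1688170 ≈ 1.0302)
U - E = 1739219/1688170 - 1*208/1257 = 1739219/1688170 - 208/1257 = 1835058923/2122029690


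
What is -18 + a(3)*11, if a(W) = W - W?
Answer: -18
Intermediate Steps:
a(W) = 0
-18 + a(3)*11 = -18 + 0*11 = -18 + 0 = -18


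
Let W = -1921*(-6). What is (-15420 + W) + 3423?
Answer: -471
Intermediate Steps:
W = 11526
(-15420 + W) + 3423 = (-15420 + 11526) + 3423 = -3894 + 3423 = -471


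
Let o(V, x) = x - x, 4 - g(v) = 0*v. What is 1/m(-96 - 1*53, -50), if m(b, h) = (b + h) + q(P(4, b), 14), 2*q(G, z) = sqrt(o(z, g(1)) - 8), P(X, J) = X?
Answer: -199/39603 - I*sqrt(2)/39603 ≈ -0.0050249 - 3.571e-5*I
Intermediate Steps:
g(v) = 4 (g(v) = 4 - 0*v = 4 - 1*0 = 4 + 0 = 4)
o(V, x) = 0
q(G, z) = I*sqrt(2) (q(G, z) = sqrt(0 - 8)/2 = sqrt(-8)/2 = (2*I*sqrt(2))/2 = I*sqrt(2))
m(b, h) = b + h + I*sqrt(2) (m(b, h) = (b + h) + I*sqrt(2) = b + h + I*sqrt(2))
1/m(-96 - 1*53, -50) = 1/((-96 - 1*53) - 50 + I*sqrt(2)) = 1/((-96 - 53) - 50 + I*sqrt(2)) = 1/(-149 - 50 + I*sqrt(2)) = 1/(-199 + I*sqrt(2))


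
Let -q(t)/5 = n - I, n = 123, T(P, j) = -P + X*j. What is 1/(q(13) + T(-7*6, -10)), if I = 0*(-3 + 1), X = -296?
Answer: 1/2387 ≈ 0.00041894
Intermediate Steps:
T(P, j) = -P - 296*j
I = 0 (I = 0*(-2) = 0)
q(t) = -615 (q(t) = -5*(123 - 1*0) = -5*(123 + 0) = -5*123 = -615)
1/(q(13) + T(-7*6, -10)) = 1/(-615 + (-(-7)*6 - 296*(-10))) = 1/(-615 + (-1*(-42) + 2960)) = 1/(-615 + (42 + 2960)) = 1/(-615 + 3002) = 1/2387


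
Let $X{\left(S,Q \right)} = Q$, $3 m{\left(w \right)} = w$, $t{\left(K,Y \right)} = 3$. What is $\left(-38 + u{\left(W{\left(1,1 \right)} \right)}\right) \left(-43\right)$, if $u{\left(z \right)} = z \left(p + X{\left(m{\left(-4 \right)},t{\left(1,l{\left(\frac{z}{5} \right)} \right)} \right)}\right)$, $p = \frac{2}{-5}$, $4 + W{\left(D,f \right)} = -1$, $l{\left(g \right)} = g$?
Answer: $2193$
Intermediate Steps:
$m{\left(w \right)} = \frac{w}{3}$
$W{\left(D,f \right)} = -5$ ($W{\left(D,f \right)} = -4 - 1 = -5$)
$p = - \frac{2}{5}$ ($p = 2 \left(- \frac{1}{5}\right) = - \frac{2}{5} \approx -0.4$)
$u{\left(z \right)} = \frac{13 z}{5}$ ($u{\left(z \right)} = z \left(- \frac{2}{5} + 3\right) = z \frac{13}{5} = \frac{13 z}{5}$)
$\left(-38 + u{\left(W{\left(1,1 \right)} \right)}\right) \left(-43\right) = \left(-38 + \frac{13}{5} \left(-5\right)\right) \left(-43\right) = \left(-38 - 13\right) \left(-43\right) = \left(-51\right) \left(-43\right) = 2193$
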